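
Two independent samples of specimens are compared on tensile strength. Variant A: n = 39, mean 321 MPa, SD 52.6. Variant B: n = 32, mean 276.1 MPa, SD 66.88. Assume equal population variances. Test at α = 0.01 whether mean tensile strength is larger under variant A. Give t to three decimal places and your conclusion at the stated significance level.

Let group 1 = variant A, group 2 = variant B. H0: μ_1 = μ_2; H1: μ_1 > μ_2 (two-sample pooled-variance t-test, right-tailed).
s_p² = [(39−1)·52.6² + (32−1)·66.88²]/(39+32−2) = 3533.3
t = (321 − 276.1)/√[3533.3·(1/39 + 1/32)] = 3.167
df = n₁ + n₂ − 2 = 69
p-value = P(T ≥ 3.167) ≈ 0.001
Since p ≈ 0.001 < α = 0.01, reject H0; the evidence is statistically significant.

t = 3.167; reject H0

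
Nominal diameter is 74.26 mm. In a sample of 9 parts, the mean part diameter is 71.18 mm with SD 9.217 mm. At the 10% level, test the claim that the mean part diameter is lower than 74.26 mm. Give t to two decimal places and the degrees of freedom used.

H0: μ = 74.26; H1: μ < 74.26 (one-sample t-test, left-tailed).
t = (x̄ − μ₀)/(s/√n) = (71.18 − 74.26)/(9.217/√9) = -1.00
df = n − 1 = 8
p-value = P(T ≤ -1.00) ≈ 0.173
Since p ≈ 0.173 > α = 0.1, fail to reject H0; the evidence is not statistically significant.

t = -1.00, df = 8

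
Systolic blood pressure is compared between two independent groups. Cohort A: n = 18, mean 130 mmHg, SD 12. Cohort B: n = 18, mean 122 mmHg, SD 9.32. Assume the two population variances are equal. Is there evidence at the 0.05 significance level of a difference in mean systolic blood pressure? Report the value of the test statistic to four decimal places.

Let group 1 = cohort A, group 2 = cohort B. H0: μ_1 = μ_2; H1: μ_1 ≠ μ_2 (two-sample pooled-variance t-test, two-sided).
s_p² = [(18−1)·12² + (18−1)·9.32²]/(18+18−2) = 115.431
t = (130 − 122)/√[115.431·(1/18 + 1/18)] = 2.2338
df = n₁ + n₂ − 2 = 34
Two-sided p-value ≈ 0.032
Since p ≈ 0.032 < α = 0.05, reject H0; the evidence is statistically significant.

2.2338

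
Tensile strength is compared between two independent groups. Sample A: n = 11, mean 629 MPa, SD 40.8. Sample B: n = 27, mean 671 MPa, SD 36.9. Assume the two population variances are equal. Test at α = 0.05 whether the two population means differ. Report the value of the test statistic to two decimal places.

Let group 1 = sample A, group 2 = sample B. H0: μ_1 = μ_2; H1: μ_1 ≠ μ_2 (two-sample pooled-variance t-test, two-sided).
s_p² = [(11−1)·40.8² + (27−1)·36.9²]/(11+27−2) = 1445.78
t = (629 − 671)/√[1445.78·(1/11 + 1/27)] = -3.09
df = n₁ + n₂ − 2 = 36
Two-sided p-value ≈ 0.004
Since p ≈ 0.004 < α = 0.05, reject H0; the data support H1.

-3.09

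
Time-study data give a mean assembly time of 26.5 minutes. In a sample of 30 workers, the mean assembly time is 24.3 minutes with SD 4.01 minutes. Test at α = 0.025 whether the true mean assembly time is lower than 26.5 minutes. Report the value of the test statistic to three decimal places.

H0: μ = 26.5; H1: μ < 26.5 (one-sample t-test, left-tailed).
t = (x̄ − μ₀)/(s/√n) = (24.3 − 26.5)/(4.01/√30) = -3.005
df = n − 1 = 29
p-value = P(T ≤ -3.005) ≈ 0.0027
Since p ≈ 0.0027 < α = 0.025, reject H0; the data support H1.

-3.005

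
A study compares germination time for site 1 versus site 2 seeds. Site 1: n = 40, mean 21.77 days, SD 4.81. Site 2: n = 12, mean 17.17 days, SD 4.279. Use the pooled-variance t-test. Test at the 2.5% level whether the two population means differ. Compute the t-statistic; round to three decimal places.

Let group 1 = site 1, group 2 = site 2. H0: μ_1 = μ_2; H1: μ_1 ≠ μ_2 (two-sample pooled-variance t-test, two-sided).
s_p² = [(40−1)·4.81² + (12−1)·4.279²]/(40+12−2) = 22.0743
t = (21.77 − 17.17)/√[22.0743·(1/40 + 1/12)] = 2.975
df = n₁ + n₂ − 2 = 50
Two-sided p-value ≈ 0.0045
Since p ≈ 0.0045 < α = 0.025, reject H0; the data support H1.

2.975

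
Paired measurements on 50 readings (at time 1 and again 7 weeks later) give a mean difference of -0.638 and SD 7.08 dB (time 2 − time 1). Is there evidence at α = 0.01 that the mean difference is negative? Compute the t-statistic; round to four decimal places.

-0.6372

H0: μ_d = 0; H1: μ_d < 0 (paired t-test on the differences, left-tailed).
t = d̄/(s_d/√n) = -0.638/(7.08/√50) = -0.6372
df = n − 1 = 49
p-value = P(T ≤ -0.6372) ≈ 0.263
Since p ≈ 0.263 > α = 0.01, fail to reject H0; the data do not provide sufficient evidence against H0.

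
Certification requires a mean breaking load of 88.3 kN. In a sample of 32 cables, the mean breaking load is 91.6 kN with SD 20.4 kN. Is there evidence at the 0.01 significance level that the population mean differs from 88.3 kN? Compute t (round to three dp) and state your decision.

H0: μ = 88.3; H1: μ ≠ 88.3 (one-sample t-test, two-sided).
t = (x̄ − μ₀)/(s/√n) = (91.6 − 88.3)/(20.4/√32) = 0.915
df = n − 1 = 31
Two-sided p-value ≈ 0.367
Since p ≈ 0.367 > α = 0.01, fail to reject H0; the evidence is not statistically significant.

t = 0.915; fail to reject H0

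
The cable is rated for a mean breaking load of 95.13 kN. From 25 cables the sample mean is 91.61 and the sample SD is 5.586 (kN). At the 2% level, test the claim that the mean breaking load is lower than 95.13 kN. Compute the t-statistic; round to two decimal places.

H0: μ = 95.13; H1: μ < 95.13 (one-sample t-test, left-tailed).
t = (x̄ − μ₀)/(s/√n) = (91.61 − 95.13)/(5.586/√25) = -3.15
df = n − 1 = 24
p-value = P(T ≤ -3.15) ≈ 0.0022
Since p ≈ 0.0022 < α = 0.02, reject H0; the data support H1.

-3.15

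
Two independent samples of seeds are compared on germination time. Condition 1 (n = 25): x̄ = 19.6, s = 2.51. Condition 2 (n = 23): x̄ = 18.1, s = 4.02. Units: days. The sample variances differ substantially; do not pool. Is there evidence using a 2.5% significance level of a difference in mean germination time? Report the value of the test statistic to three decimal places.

Let group 1 = condition 1, group 2 = condition 2. H0: μ_1 = μ_2; H1: μ_1 ≠ μ_2 (Welch's two-sample t-test, two-sided).
t = (x̄_1 − x̄_2)/√(s_1²/n_1 + s_2²/n_2) = (19.6 − 18.1)/√(2.51²/25 + 4.02²/23) = 1.535
Welch–Satterthwaite df ≈ 36.33
Two-sided p-value ≈ 0.133
Since p ≈ 0.133 > α = 0.025, fail to reject H0; the evidence is not statistically significant.

1.535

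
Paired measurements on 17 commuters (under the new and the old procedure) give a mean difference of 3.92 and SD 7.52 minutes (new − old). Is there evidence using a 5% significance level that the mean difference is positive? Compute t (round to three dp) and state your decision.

H0: μ_d = 0; H1: μ_d > 0 (paired t-test on the differences, right-tailed).
t = d̄/(s_d/√n) = 3.92/(7.52/√17) = 2.149
df = n − 1 = 16
p-value = P(T ≥ 2.149) ≈ 0.0236
Since p ≈ 0.0236 < α = 0.05, reject H0; the evidence is statistically significant.

t = 2.149; reject H0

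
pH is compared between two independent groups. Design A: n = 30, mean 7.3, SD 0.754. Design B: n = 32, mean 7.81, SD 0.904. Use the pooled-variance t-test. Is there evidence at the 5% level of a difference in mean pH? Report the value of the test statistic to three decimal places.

-2.404

Let group 1 = design A, group 2 = design B. H0: μ_1 = μ_2; H1: μ_1 ≠ μ_2 (two-sample pooled-variance t-test, two-sided).
s_p² = [(30−1)·0.754² + (32−1)·0.904²]/(30+32−2) = 0.697011
t = (7.3 − 7.81)/√[0.697011·(1/30 + 1/32)] = -2.404
df = n₁ + n₂ − 2 = 60
Two-sided p-value ≈ 0.019
Since p ≈ 0.019 < α = 0.05, reject H0; the data support H1.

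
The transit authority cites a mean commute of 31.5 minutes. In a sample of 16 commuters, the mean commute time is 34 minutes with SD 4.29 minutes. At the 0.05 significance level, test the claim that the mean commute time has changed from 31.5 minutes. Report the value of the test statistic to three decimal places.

2.331

H0: μ = 31.5; H1: μ ≠ 31.5 (one-sample t-test, two-sided).
t = (x̄ − μ₀)/(s/√n) = (34 − 31.5)/(4.29/√16) = 2.331
df = n − 1 = 15
Two-sided p-value ≈ 0.034
Since p ≈ 0.034 < α = 0.05, reject H0; the data support H1.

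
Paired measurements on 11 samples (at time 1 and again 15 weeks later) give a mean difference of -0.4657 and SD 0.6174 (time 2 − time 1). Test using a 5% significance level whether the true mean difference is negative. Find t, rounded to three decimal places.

-2.502

H0: μ_d = 0; H1: μ_d < 0 (paired t-test on the differences, left-tailed).
t = d̄/(s_d/√n) = -0.4657/(0.6174/√11) = -2.502
df = n − 1 = 10
p-value = P(T ≤ -2.502) ≈ 0.016
Since p ≈ 0.016 < α = 0.05, reject H0; the data support H1.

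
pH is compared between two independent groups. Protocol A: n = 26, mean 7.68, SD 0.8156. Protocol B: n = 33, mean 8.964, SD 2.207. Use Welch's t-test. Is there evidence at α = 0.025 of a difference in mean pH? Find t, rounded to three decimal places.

-3.085

Let group 1 = protocol A, group 2 = protocol B. H0: μ_1 = μ_2; H1: μ_1 ≠ μ_2 (Welch's two-sample t-test, two-sided).
t = (x̄_1 − x̄_2)/√(s_1²/n_1 + s_2²/n_2) = (7.68 − 8.964)/√(0.8156²/26 + 2.207²/33) = -3.085
Welch–Satterthwaite df ≈ 42.42
Two-sided p-value ≈ 0.0036
Since p ≈ 0.0036 < α = 0.025, reject H0; the data support H1.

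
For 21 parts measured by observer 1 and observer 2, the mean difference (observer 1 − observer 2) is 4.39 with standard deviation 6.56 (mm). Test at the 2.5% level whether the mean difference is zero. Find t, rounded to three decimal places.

H0: μ_d = 0; H1: μ_d ≠ 0 (paired t-test on the differences, two-sided).
t = d̄/(s_d/√n) = 4.39/(6.56/√21) = 3.067
df = n − 1 = 20
Two-sided p-value ≈ 0.0061
Since p ≈ 0.0061 < α = 0.025, reject H0; the data support H1.

3.067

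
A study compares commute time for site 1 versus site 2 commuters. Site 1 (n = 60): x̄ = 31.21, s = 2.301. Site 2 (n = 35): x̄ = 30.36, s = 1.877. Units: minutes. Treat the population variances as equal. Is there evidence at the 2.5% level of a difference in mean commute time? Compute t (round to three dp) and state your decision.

Let group 1 = site 1, group 2 = site 2. H0: μ_1 = μ_2; H1: μ_1 ≠ μ_2 (two-sample pooled-variance t-test, two-sided).
s_p² = [(60−1)·2.301² + (35−1)·1.877²]/(60+35−2) = 4.64697
t = (31.21 − 30.36)/√[4.64697·(1/60 + 1/35)] = 1.854
df = n₁ + n₂ − 2 = 93
Two-sided p-value ≈ 0.0669
Since p ≈ 0.0669 > α = 0.025, fail to reject H0; the data do not provide sufficient evidence against H0.

t = 1.854; fail to reject H0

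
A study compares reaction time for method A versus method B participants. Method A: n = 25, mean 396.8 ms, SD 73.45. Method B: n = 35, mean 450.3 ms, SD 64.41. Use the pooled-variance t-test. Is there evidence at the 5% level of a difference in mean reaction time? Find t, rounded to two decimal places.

Let group 1 = method A, group 2 = method B. H0: μ_1 = μ_2; H1: μ_1 ≠ μ_2 (two-sample pooled-variance t-test, two-sided).
s_p² = [(25−1)·73.45² + (35−1)·64.41²]/(25+35−2) = 4664.34
t = (396.8 − 450.3)/√[4664.34·(1/25 + 1/35)] = -2.99
df = n₁ + n₂ − 2 = 58
Two-sided p-value ≈ 0.004
Since p ≈ 0.004 < α = 0.05, reject H0; the data support H1.

-2.99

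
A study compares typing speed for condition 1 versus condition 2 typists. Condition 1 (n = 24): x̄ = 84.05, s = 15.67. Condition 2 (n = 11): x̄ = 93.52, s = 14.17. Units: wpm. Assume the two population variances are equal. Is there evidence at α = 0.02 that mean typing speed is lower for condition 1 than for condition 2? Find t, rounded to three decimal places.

-1.708

Let group 1 = condition 1, group 2 = condition 2. H0: μ_1 = μ_2; H1: μ_1 < μ_2 (two-sample pooled-variance t-test, left-tailed).
s_p² = [(24−1)·15.67² + (11−1)·14.17²]/(24+11−2) = 231.985
t = (84.05 − 93.52)/√[231.985·(1/24 + 1/11)] = -1.708
df = n₁ + n₂ − 2 = 33
p-value = P(T ≤ -1.708) ≈ 0.049
Since p ≈ 0.049 > α = 0.02, fail to reject H0; the data do not provide sufficient evidence against H0.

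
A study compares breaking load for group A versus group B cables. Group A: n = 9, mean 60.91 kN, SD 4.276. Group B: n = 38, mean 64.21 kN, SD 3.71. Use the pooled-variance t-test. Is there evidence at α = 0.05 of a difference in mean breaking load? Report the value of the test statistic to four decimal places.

Let group 1 = group A, group 2 = group B. H0: μ_1 = μ_2; H1: μ_1 ≠ μ_2 (two-sample pooled-variance t-test, two-sided).
s_p² = [(9−1)·4.276² + (38−1)·3.71²]/(9+38−2) = 14.5677
t = (60.91 − 64.21)/√[14.5677·(1/9 + 1/38)] = -2.3323
df = n₁ + n₂ − 2 = 45
Two-sided p-value ≈ 0.024
Since p ≈ 0.024 < α = 0.05, reject H0; the data support H1.

-2.3323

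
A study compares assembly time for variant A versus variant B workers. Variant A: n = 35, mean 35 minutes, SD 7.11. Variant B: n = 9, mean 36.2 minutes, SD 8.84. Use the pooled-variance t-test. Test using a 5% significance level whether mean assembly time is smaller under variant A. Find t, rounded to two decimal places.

-0.43

Let group 1 = variant A, group 2 = variant B. H0: μ_1 = μ_2; H1: μ_1 < μ_2 (two-sample pooled-variance t-test, left-tailed).
s_p² = [(35−1)·7.11² + (9−1)·8.84²]/(35+9−2) = 55.808
t = (35 − 36.2)/√[55.808·(1/35 + 1/9)] = -0.43
df = n₁ + n₂ − 2 = 42
p-value = P(T ≤ -0.43) ≈ 0.335
Since p ≈ 0.335 > α = 0.05, fail to reject H0; the evidence is not statistically significant.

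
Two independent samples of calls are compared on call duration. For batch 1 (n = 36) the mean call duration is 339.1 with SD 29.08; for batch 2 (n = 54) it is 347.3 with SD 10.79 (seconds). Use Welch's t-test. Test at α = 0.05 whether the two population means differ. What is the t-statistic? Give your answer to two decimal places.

-1.62

Let group 1 = batch 1, group 2 = batch 2. H0: μ_1 = μ_2; H1: μ_1 ≠ μ_2 (Welch's two-sample t-test, two-sided).
t = (x̄_1 − x̄_2)/√(s_1²/n_1 + s_2²/n_2) = (339.1 − 347.3)/√(29.08²/36 + 10.79²/54) = -1.62
Welch–Satterthwaite df ≈ 41.49
Two-sided p-value ≈ 0.113
Since p ≈ 0.113 > α = 0.05, fail to reject H0; the data do not provide sufficient evidence against H0.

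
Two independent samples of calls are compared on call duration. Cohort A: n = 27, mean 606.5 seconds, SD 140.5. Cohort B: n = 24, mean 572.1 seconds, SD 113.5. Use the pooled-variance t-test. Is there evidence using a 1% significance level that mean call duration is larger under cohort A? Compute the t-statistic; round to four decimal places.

0.9540

Let group 1 = cohort A, group 2 = cohort B. H0: μ_1 = μ_2; H1: μ_1 > μ_2 (two-sample pooled-variance t-test, right-tailed).
s_p² = [(27−1)·140.5² + (24−1)·113.5²]/(27+24−2) = 16521.2
t = (606.5 − 572.1)/√[16521.2·(1/27 + 1/24)] = 0.9540
df = n₁ + n₂ − 2 = 49
p-value = P(T ≥ 0.9540) ≈ 0.172
Since p ≈ 0.172 > α = 0.01, fail to reject H0; the data do not provide sufficient evidence against H0.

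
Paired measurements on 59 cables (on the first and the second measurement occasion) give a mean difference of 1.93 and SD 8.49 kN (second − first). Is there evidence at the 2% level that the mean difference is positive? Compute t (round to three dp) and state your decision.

H0: μ_d = 0; H1: μ_d > 0 (paired t-test on the differences, right-tailed).
t = d̄/(s_d/√n) = 1.93/(8.49/√59) = 1.746
df = n − 1 = 58
p-value = P(T ≥ 1.746) ≈ 0.043
Since p ≈ 0.043 > α = 0.02, fail to reject H0; the data do not provide sufficient evidence against H0.

t = 1.746; fail to reject H0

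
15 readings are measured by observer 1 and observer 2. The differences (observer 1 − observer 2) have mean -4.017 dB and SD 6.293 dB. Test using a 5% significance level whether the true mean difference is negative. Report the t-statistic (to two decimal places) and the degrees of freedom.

t = -2.47, df = 14

H0: μ_d = 0; H1: μ_d < 0 (paired t-test on the differences, left-tailed).
t = d̄/(s_d/√n) = -4.017/(6.293/√15) = -2.47
df = n − 1 = 14
p-value = P(T ≤ -2.47) ≈ 0.013
Since p ≈ 0.013 < α = 0.05, reject H0; the evidence is statistically significant.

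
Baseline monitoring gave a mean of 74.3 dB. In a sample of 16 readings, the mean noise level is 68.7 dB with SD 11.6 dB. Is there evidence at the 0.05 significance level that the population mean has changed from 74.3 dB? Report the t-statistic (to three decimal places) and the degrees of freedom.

t = -1.931, df = 15

H0: μ = 74.3; H1: μ ≠ 74.3 (one-sample t-test, two-sided).
t = (x̄ − μ₀)/(s/√n) = (68.7 − 74.3)/(11.6/√16) = -1.931
df = n − 1 = 15
Two-sided p-value ≈ 0.073
Since p ≈ 0.073 > α = 0.05, fail to reject H0; the data do not provide sufficient evidence against H0.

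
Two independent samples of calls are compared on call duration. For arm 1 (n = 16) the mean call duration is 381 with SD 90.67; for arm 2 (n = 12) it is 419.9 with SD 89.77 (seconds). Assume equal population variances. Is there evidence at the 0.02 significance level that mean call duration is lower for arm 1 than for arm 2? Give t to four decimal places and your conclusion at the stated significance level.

Let group 1 = arm 1, group 2 = arm 2. H0: μ_1 = μ_2; H1: μ_1 < μ_2 (two-sample pooled-variance t-test, left-tailed).
s_p² = [(16−1)·90.67² + (12−1)·89.77²]/(16+12−2) = 8152.34
t = (381 − 419.9)/√[8152.34·(1/16 + 1/12)] = -1.1282
df = n₁ + n₂ − 2 = 26
p-value = P(T ≤ -1.1282) ≈ 0.1348
Since p ≈ 0.1348 > α = 0.02, fail to reject H0; the data do not provide sufficient evidence against H0.

t = -1.1282; fail to reject H0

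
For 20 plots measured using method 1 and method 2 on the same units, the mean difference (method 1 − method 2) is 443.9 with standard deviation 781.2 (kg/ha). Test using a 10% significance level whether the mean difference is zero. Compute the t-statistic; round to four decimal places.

H0: μ_d = 0; H1: μ_d ≠ 0 (paired t-test on the differences, two-sided).
t = d̄/(s_d/√n) = 443.9/(781.2/√20) = 2.5412
df = n − 1 = 19
Two-sided p-value ≈ 0.020
Since p ≈ 0.020 < α = 0.1, reject H0; the data support H1.

2.5412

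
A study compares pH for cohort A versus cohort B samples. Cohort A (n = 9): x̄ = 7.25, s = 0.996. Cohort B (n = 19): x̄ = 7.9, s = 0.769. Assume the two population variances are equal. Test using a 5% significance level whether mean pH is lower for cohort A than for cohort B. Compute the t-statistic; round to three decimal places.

-1.900

Let group 1 = cohort A, group 2 = cohort B. H0: μ_1 = μ_2; H1: μ_1 < μ_2 (two-sample pooled-variance t-test, left-tailed).
s_p² = [(9−1)·0.996² + (19−1)·0.769²]/(9+19−2) = 0.714639
t = (7.25 − 7.9)/√[0.714639·(1/9 + 1/19)] = -1.900
df = n₁ + n₂ − 2 = 26
p-value = P(T ≤ -1.900) ≈ 0.0343
Since p ≈ 0.0343 < α = 0.05, reject H0; the data support H1.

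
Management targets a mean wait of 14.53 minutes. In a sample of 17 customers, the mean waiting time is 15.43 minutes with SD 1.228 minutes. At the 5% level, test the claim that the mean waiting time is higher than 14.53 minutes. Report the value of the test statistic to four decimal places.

3.0218

H0: μ = 14.53; H1: μ > 14.53 (one-sample t-test, right-tailed).
t = (x̄ − μ₀)/(s/√n) = (15.43 − 14.53)/(1.228/√17) = 3.0218
df = n − 1 = 16
p-value = P(T ≥ 3.0218) ≈ 0.004
Since p ≈ 0.004 < α = 0.05, reject H0; the evidence is statistically significant.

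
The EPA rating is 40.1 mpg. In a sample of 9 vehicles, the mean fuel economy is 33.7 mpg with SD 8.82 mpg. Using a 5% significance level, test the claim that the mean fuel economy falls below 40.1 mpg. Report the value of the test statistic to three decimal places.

-2.177

H0: μ = 40.1; H1: μ < 40.1 (one-sample t-test, left-tailed).
t = (x̄ − μ₀)/(s/√n) = (33.7 − 40.1)/(8.82/√9) = -2.177
df = n − 1 = 8
p-value = P(T ≤ -2.177) ≈ 0.031
Since p ≈ 0.031 < α = 0.05, reject H0; the data support H1.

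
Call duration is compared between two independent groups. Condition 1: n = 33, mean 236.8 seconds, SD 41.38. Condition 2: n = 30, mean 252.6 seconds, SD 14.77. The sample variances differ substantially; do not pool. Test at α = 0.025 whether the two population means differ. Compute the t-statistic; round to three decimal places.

Let group 1 = condition 1, group 2 = condition 2. H0: μ_1 = μ_2; H1: μ_1 ≠ μ_2 (Welch's two-sample t-test, two-sided).
t = (x̄_1 − x̄_2)/√(s_1²/n_1 + s_2²/n_2) = (236.8 − 252.6)/√(41.38²/33 + 14.77²/30) = -2.054
Welch–Satterthwaite df ≈ 40.72
Two-sided p-value ≈ 0.0464
Since p ≈ 0.0464 > α = 0.025, fail to reject H0; the evidence is not statistically significant.

-2.054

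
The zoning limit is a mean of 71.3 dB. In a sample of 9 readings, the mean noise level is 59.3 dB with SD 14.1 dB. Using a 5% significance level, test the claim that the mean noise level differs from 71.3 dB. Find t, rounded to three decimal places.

-2.553

H0: μ = 71.3; H1: μ ≠ 71.3 (one-sample t-test, two-sided).
t = (x̄ − μ₀)/(s/√n) = (59.3 − 71.3)/(14.1/√9) = -2.553
df = n − 1 = 8
Two-sided p-value ≈ 0.0340
Since p ≈ 0.0340 < α = 0.05, reject H0; the evidence is statistically significant.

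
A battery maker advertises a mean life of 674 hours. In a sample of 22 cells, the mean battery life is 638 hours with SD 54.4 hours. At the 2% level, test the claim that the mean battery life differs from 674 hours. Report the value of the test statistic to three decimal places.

-3.104

H0: μ = 674; H1: μ ≠ 674 (one-sample t-test, two-sided).
t = (x̄ − μ₀)/(s/√n) = (638 − 674)/(54.4/√22) = -3.104
df = n − 1 = 21
Two-sided p-value ≈ 0.005
Since p ≈ 0.005 < α = 0.02, reject H0; the data support H1.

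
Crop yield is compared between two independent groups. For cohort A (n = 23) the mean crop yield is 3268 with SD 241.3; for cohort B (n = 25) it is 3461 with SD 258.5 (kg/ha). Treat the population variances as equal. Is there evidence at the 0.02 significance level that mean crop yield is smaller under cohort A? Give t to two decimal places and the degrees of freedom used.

Let group 1 = cohort A, group 2 = cohort B. H0: μ_1 = μ_2; H1: μ_1 < μ_2 (two-sample pooled-variance t-test, left-tailed).
s_p² = [(23−1)·241.3² + (25−1)·258.5²]/(23+25−2) = 62710.9
t = (3268 − 3461)/√[62710.9·(1/23 + 1/25)] = -2.67
df = n₁ + n₂ − 2 = 46
p-value = P(T ≤ -2.67) ≈ 0.005
Since p ≈ 0.005 < α = 0.02, reject H0; the data support H1.

t = -2.67, df = 46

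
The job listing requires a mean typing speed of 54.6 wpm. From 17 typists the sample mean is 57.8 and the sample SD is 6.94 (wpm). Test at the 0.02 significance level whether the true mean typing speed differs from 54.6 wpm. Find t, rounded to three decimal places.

H0: μ = 54.6; H1: μ ≠ 54.6 (one-sample t-test, two-sided).
t = (x̄ − μ₀)/(s/√n) = (57.8 − 54.6)/(6.94/√17) = 1.901
df = n − 1 = 16
Two-sided p-value ≈ 0.075
Since p ≈ 0.075 > α = 0.02, fail to reject H0; the evidence is not statistically significant.

1.901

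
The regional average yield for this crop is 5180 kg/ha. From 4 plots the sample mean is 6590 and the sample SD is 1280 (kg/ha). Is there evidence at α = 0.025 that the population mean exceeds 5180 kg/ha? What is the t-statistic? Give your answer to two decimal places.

H0: μ = 5180; H1: μ > 5180 (one-sample t-test, right-tailed).
t = (x̄ − μ₀)/(s/√n) = (6590 − 5180)/(1280/√4) = 2.20
df = n − 1 = 3
p-value = P(T ≥ 2.20) ≈ 0.0574
Since p ≈ 0.0574 > α = 0.025, fail to reject H0; the evidence is not statistically significant.

2.20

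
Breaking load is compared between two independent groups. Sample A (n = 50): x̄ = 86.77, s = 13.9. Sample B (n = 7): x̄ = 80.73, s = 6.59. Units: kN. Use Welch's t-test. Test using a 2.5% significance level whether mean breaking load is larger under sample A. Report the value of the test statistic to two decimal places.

1.90

Let group 1 = sample A, group 2 = sample B. H0: μ_1 = μ_2; H1: μ_1 > μ_2 (Welch's two-sample t-test, right-tailed).
t = (x̄_1 − x̄_2)/√(s_1²/n_1 + s_2²/n_2) = (86.77 − 80.73)/√(13.9²/50 + 6.59²/7) = 1.90
Welch–Satterthwaite df ≈ 15.09
p-value = P(T ≥ 1.90) ≈ 0.0381
Since p ≈ 0.0381 > α = 0.025, fail to reject H0; the data do not provide sufficient evidence against H0.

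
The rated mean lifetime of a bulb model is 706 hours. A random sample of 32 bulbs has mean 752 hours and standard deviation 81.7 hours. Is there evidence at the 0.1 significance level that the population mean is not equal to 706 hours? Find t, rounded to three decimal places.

H0: μ = 706; H1: μ ≠ 706 (one-sample t-test, two-sided).
t = (x̄ − μ₀)/(s/√n) = (752 − 706)/(81.7/√32) = 3.185
df = n − 1 = 31
Two-sided p-value ≈ 0.003
Since p ≈ 0.003 < α = 0.1, reject H0; the evidence is statistically significant.

3.185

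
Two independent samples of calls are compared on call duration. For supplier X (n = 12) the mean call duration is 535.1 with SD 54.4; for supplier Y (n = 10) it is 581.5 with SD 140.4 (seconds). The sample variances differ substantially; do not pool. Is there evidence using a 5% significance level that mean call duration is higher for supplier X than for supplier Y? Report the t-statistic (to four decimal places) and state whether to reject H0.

Let group 1 = supplier X, group 2 = supplier Y. H0: μ_1 = μ_2; H1: μ_1 > μ_2 (Welch's two-sample t-test, right-tailed).
t = (x̄_1 − x̄_2)/√(s_1²/n_1 + s_2²/n_2) = (535.1 − 581.5)/√(54.4²/12 + 140.4²/10) = -0.9853
Welch–Satterthwaite df ≈ 11.25
p-value = P(T ≥ -0.9853) ≈ 0.8274
Since p ≈ 0.8274 > α = 0.05, fail to reject H0; the evidence is not statistically significant.

t = -0.9853; fail to reject H0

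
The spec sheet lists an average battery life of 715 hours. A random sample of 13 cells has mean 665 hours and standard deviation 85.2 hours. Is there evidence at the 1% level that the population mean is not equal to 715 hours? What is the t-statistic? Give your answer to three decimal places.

H0: μ = 715; H1: μ ≠ 715 (one-sample t-test, two-sided).
t = (x̄ − μ₀)/(s/√n) = (665 − 715)/(85.2/√13) = -2.116
df = n − 1 = 12
Two-sided p-value ≈ 0.0559
Since p ≈ 0.0559 > α = 0.01, fail to reject H0; the evidence is not statistically significant.

-2.116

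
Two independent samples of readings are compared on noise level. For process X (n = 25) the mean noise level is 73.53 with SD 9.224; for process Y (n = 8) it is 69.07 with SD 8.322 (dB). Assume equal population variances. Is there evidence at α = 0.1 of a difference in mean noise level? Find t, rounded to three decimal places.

Let group 1 = process X, group 2 = process Y. H0: μ_1 = μ_2; H1: μ_1 ≠ μ_2 (two-sample pooled-variance t-test, two-sided).
s_p² = [(25−1)·9.224² + (8−1)·8.322²]/(25+8−2) = 81.5085
t = (73.53 − 69.07)/√[81.5085·(1/25 + 1/8)] = 1.216
df = n₁ + n₂ − 2 = 31
Two-sided p-value ≈ 0.233
Since p ≈ 0.233 > α = 0.1, fail to reject H0; the evidence is not statistically significant.

1.216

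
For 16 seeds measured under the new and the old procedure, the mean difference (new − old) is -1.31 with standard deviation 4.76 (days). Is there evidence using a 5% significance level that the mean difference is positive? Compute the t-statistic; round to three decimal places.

H0: μ_d = 0; H1: μ_d > 0 (paired t-test on the differences, right-tailed).
t = d̄/(s_d/√n) = -1.31/(4.76/√16) = -1.101
df = n − 1 = 15
p-value = P(T ≥ -1.101) ≈ 0.8558
Since p ≈ 0.8558 > α = 0.05, fail to reject H0; the evidence is not statistically significant.

-1.101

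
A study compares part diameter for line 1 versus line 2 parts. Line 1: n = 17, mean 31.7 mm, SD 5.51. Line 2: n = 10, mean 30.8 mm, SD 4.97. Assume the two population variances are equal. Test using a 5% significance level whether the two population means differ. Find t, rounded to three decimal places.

0.424

Let group 1 = line 1, group 2 = line 2. H0: μ_1 = μ_2; H1: μ_1 ≠ μ_2 (two-sample pooled-variance t-test, two-sided).
s_p² = [(17−1)·5.51² + (10−1)·4.97²]/(17+10−2) = 28.3228
t = (31.7 − 30.8)/√[28.3228·(1/17 + 1/10)] = 0.424
df = n₁ + n₂ − 2 = 25
Two-sided p-value ≈ 0.675
Since p ≈ 0.675 > α = 0.05, fail to reject H0; the evidence is not statistically significant.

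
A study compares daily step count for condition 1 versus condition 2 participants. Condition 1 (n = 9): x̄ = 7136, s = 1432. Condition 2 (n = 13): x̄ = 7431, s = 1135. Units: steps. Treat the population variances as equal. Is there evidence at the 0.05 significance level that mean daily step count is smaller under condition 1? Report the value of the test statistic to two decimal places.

Let group 1 = condition 1, group 2 = condition 2. H0: μ_1 = μ_2; H1: μ_1 < μ_2 (two-sample pooled-variance t-test, left-tailed).
s_p² = [(9−1)·1432² + (13−1)·1135²]/(9+13−2) = 1593180
t = (7136 − 7431)/√[1593180·(1/9 + 1/13)] = -0.54
df = n₁ + n₂ − 2 = 20
p-value = P(T ≤ -0.54) ≈ 0.2979
Since p ≈ 0.2979 > α = 0.05, fail to reject H0; the data do not provide sufficient evidence against H0.

-0.54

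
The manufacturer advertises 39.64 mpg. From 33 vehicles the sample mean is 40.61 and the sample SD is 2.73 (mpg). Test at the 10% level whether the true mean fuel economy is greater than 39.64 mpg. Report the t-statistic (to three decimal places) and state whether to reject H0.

t = 2.041; reject H0

H0: μ = 39.64; H1: μ > 39.64 (one-sample t-test, right-tailed).
t = (x̄ − μ₀)/(s/√n) = (40.61 − 39.64)/(2.73/√33) = 2.041
df = n − 1 = 32
p-value = P(T ≥ 2.041) ≈ 0.025
Since p ≈ 0.025 < α = 0.1, reject H0; the evidence is statistically significant.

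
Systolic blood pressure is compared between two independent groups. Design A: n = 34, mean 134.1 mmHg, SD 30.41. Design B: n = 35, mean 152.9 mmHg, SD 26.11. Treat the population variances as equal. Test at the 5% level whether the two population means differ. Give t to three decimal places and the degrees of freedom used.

Let group 1 = design A, group 2 = design B. H0: μ_1 = μ_2; H1: μ_1 ≠ μ_2 (two-sample pooled-variance t-test, two-sided).
s_p² = [(34−1)·30.41² + (35−1)·26.11²]/(34+35−2) = 801.436
t = (134.1 − 152.9)/√[801.436·(1/34 + 1/35)] = -2.758
df = n₁ + n₂ − 2 = 67
Two-sided p-value ≈ 0.007
Since p ≈ 0.007 < α = 0.05, reject H0; the evidence is statistically significant.

t = -2.758, df = 67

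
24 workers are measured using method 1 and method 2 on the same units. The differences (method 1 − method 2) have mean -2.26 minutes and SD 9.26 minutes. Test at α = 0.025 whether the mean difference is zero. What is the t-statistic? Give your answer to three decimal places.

-1.196

H0: μ_d = 0; H1: μ_d ≠ 0 (paired t-test on the differences, two-sided).
t = d̄/(s_d/√n) = -2.26/(9.26/√24) = -1.196
df = n − 1 = 23
Two-sided p-value ≈ 0.244
Since p ≈ 0.244 > α = 0.025, fail to reject H0; the evidence is not statistically significant.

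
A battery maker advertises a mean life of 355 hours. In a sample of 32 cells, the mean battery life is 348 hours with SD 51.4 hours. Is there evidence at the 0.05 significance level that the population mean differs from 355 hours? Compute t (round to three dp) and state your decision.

t = -0.770; fail to reject H0

H0: μ = 355; H1: μ ≠ 355 (one-sample t-test, two-sided).
t = (x̄ − μ₀)/(s/√n) = (348 − 355)/(51.4/√32) = -0.770
df = n − 1 = 31
Two-sided p-value ≈ 0.447
Since p ≈ 0.447 > α = 0.05, fail to reject H0; the data do not provide sufficient evidence against H0.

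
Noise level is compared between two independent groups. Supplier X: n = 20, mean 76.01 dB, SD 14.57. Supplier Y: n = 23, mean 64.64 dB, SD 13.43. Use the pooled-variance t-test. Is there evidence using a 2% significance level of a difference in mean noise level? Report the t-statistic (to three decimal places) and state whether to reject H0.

t = 2.662; reject H0

Let group 1 = supplier X, group 2 = supplier Y. H0: μ_1 = μ_2; H1: μ_1 ≠ μ_2 (two-sample pooled-variance t-test, two-sided).
s_p² = [(20−1)·14.57² + (23−1)·13.43²]/(20+23−2) = 195.157
t = (76.01 − 64.64)/√[195.157·(1/20 + 1/23)] = 2.662
df = n₁ + n₂ − 2 = 41
Two-sided p-value ≈ 0.011
Since p ≈ 0.011 < α = 0.02, reject H0; the data support H1.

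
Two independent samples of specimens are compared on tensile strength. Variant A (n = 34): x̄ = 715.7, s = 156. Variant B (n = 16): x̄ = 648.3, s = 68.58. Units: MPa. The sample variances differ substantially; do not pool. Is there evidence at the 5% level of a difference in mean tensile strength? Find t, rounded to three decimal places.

Let group 1 = variant A, group 2 = variant B. H0: μ_1 = μ_2; H1: μ_1 ≠ μ_2 (Welch's two-sample t-test, two-sided).
t = (x̄_1 − x̄_2)/√(s_1²/n_1 + s_2²/n_2) = (715.7 − 648.3)/√(156²/34 + 68.58²/16) = 2.121
Welch–Satterthwaite df ≈ 47.90
Two-sided p-value ≈ 0.0391
Since p ≈ 0.0391 < α = 0.05, reject H0; the data support H1.

2.121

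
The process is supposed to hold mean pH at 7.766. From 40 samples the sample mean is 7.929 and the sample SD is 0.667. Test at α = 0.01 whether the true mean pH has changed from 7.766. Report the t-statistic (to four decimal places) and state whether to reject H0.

t = 1.5456; fail to reject H0

H0: μ = 7.766; H1: μ ≠ 7.766 (one-sample t-test, two-sided).
t = (x̄ − μ₀)/(s/√n) = (7.929 − 7.766)/(0.667/√40) = 1.5456
df = n − 1 = 39
Two-sided p-value ≈ 0.1303
Since p ≈ 0.1303 > α = 0.01, fail to reject H0; the evidence is not statistically significant.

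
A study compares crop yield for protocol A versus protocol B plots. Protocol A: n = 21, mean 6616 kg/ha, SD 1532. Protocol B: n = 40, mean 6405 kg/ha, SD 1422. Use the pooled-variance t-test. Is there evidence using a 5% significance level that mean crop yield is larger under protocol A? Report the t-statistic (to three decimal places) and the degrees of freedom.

Let group 1 = protocol A, group 2 = protocol B. H0: μ_1 = μ_2; H1: μ_1 > μ_2 (two-sample pooled-variance t-test, right-tailed).
s_p² = [(21−1)·1532² + (40−1)·1422²]/(21+40−2) = 2132230
t = (6616 − 6405)/√[2132230·(1/21 + 1/40)] = 0.536
df = n₁ + n₂ − 2 = 59
p-value = P(T ≥ 0.536) ≈ 0.2969
Since p ≈ 0.2969 > α = 0.05, fail to reject H0; the evidence is not statistically significant.

t = 0.536, df = 59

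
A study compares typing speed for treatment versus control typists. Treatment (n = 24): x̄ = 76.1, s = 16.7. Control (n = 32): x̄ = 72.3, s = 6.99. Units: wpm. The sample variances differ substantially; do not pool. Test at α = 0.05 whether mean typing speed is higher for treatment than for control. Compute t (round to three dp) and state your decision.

Let group 1 = treatment, group 2 = control. H0: μ_1 = μ_2; H1: μ_1 > μ_2 (Welch's two-sample t-test, right-tailed).
t = (x̄_1 − x̄_2)/√(s_1²/n_1 + s_2²/n_2) = (76.1 − 72.3)/√(16.7²/24 + 6.99²/32) = 1.048
Welch–Satterthwaite df ≈ 29.07
p-value = P(T ≥ 1.048) ≈ 0.152
Since p ≈ 0.152 > α = 0.05, fail to reject H0; the data do not provide sufficient evidence against H0.

t = 1.048; fail to reject H0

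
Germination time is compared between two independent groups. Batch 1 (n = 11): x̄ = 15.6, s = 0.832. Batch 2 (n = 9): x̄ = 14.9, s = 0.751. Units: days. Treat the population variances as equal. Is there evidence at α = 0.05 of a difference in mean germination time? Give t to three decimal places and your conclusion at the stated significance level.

t = 1.954; fail to reject H0

Let group 1 = batch 1, group 2 = batch 2. H0: μ_1 = μ_2; H1: μ_1 ≠ μ_2 (two-sample pooled-variance t-test, two-sided).
s_p² = [(11−1)·0.832² + (9−1)·0.751²]/(11+9−2) = 0.635236
t = (15.6 − 14.9)/√[0.635236·(1/11 + 1/9)] = 1.954
df = n₁ + n₂ − 2 = 18
Two-sided p-value ≈ 0.066
Since p ≈ 0.066 > α = 0.05, fail to reject H0; the evidence is not statistically significant.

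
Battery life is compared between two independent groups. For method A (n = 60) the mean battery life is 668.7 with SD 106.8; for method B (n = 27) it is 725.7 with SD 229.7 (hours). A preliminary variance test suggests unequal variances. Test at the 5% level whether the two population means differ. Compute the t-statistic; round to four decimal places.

-1.2309

Let group 1 = method A, group 2 = method B. H0: μ_1 = μ_2; H1: μ_1 ≠ μ_2 (Welch's two-sample t-test, two-sided).
t = (x̄_1 − x̄_2)/√(s_1²/n_1 + s_2²/n_2) = (668.7 − 725.7)/√(106.8²/60 + 229.7²/27) = -1.2309
Welch–Satterthwaite df ≈ 31.17
Two-sided p-value ≈ 0.2276
Since p ≈ 0.2276 > α = 0.05, fail to reject H0; the data do not provide sufficient evidence against H0.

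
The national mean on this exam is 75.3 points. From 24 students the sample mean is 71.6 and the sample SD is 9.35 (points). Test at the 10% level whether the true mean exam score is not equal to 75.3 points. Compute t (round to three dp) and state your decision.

H0: μ = 75.3; H1: μ ≠ 75.3 (one-sample t-test, two-sided).
t = (x̄ − μ₀)/(s/√n) = (71.6 − 75.3)/(9.35/√24) = -1.939
df = n − 1 = 23
Two-sided p-value ≈ 0.0649
Since p ≈ 0.0649 < α = 0.1, reject H0; the evidence is statistically significant.

t = -1.939; reject H0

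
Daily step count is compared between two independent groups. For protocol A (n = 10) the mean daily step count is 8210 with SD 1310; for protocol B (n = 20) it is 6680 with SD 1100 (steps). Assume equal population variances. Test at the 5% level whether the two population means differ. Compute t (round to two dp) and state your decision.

Let group 1 = protocol A, group 2 = protocol B. H0: μ_1 = μ_2; H1: μ_1 ≠ μ_2 (two-sample pooled-variance t-test, two-sided).
s_p² = [(10−1)·1310² + (20−1)·1100²]/(10+20−2) = 1372680
t = (8210 − 6680)/√[1372680·(1/10 + 1/20)] = 3.37
df = n₁ + n₂ − 2 = 28
Two-sided p-value ≈ 0.0022
Since p ≈ 0.0022 < α = 0.05, reject H0; the data support H1.

t = 3.37; reject H0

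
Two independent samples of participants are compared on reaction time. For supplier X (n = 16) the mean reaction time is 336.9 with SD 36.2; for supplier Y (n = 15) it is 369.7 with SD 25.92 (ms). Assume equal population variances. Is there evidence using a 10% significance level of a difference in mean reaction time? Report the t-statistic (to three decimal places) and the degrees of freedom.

t = -2.883, df = 29

Let group 1 = supplier X, group 2 = supplier Y. H0: μ_1 = μ_2; H1: μ_1 ≠ μ_2 (two-sample pooled-variance t-test, two-sided).
s_p² = [(16−1)·36.2² + (15−1)·25.92²]/(16+15−2) = 1002.15
t = (336.9 − 369.7)/√[1002.15·(1/16 + 1/15)] = -2.883
df = n₁ + n₂ − 2 = 29
Two-sided p-value ≈ 0.0073
Since p ≈ 0.0073 < α = 0.1, reject H0; the evidence is statistically significant.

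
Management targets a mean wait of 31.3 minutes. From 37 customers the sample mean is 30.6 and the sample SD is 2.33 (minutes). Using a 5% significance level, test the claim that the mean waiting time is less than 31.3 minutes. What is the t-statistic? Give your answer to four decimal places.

-1.8274

H0: μ = 31.3; H1: μ < 31.3 (one-sample t-test, left-tailed).
t = (x̄ − μ₀)/(s/√n) = (30.6 − 31.3)/(2.33/√37) = -1.8274
df = n − 1 = 36
p-value = P(T ≤ -1.8274) ≈ 0.0380
Since p ≈ 0.0380 < α = 0.05, reject H0; the evidence is statistically significant.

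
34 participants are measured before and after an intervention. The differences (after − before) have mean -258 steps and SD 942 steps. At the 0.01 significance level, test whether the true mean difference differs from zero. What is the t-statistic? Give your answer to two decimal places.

-1.60

H0: μ_d = 0; H1: μ_d ≠ 0 (paired t-test on the differences, two-sided).
t = d̄/(s_d/√n) = -258/(942/√34) = -1.60
df = n − 1 = 33
Two-sided p-value ≈ 0.120
Since p ≈ 0.120 > α = 0.01, fail to reject H0; the data do not provide sufficient evidence against H0.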